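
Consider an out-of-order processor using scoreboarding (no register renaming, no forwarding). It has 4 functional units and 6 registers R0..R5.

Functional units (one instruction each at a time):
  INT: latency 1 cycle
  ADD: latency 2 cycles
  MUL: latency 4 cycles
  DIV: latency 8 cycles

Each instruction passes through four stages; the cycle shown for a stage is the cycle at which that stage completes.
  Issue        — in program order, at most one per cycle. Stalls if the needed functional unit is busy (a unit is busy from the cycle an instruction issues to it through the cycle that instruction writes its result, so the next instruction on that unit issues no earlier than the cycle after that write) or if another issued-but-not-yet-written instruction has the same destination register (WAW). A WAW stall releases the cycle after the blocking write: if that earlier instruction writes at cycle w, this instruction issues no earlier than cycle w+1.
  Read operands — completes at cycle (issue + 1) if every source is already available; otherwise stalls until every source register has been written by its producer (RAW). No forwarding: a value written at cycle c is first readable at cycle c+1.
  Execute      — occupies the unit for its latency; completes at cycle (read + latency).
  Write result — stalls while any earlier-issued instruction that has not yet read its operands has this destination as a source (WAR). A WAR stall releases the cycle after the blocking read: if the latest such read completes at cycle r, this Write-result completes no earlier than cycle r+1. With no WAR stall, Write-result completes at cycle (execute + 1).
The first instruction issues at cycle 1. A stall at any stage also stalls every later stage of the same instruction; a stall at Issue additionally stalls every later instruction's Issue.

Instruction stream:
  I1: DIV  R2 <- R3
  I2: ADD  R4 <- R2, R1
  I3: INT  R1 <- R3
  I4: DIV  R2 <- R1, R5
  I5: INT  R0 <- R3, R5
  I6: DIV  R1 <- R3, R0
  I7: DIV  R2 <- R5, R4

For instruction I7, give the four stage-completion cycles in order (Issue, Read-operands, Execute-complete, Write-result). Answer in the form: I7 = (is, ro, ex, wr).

I7 = (35, 36, 44, 45)

c1: I1→DIV
c2: I1 RO; I2→ADD
c3: I3→INT
c4: I3 RO
c5: I3 EX
c10: I1 EX
c11: I1 WR R2
c12: I2 RO; I4→DIV
c13: I3 WR R1
c14: I2 EX; I4 RO; I5→INT
c15: I2 WR R4; I5 RO
c16: I5 EX
c17: I5 WR R0
c22: I4 EX
c23: I4 WR R2
c24: I6→DIV
c25: I6 RO
c33: I6 EX
c34: I6 WR R1
c35: I7→DIV
c36: I7 RO
c44: I7 EX
c45: I7 WR R2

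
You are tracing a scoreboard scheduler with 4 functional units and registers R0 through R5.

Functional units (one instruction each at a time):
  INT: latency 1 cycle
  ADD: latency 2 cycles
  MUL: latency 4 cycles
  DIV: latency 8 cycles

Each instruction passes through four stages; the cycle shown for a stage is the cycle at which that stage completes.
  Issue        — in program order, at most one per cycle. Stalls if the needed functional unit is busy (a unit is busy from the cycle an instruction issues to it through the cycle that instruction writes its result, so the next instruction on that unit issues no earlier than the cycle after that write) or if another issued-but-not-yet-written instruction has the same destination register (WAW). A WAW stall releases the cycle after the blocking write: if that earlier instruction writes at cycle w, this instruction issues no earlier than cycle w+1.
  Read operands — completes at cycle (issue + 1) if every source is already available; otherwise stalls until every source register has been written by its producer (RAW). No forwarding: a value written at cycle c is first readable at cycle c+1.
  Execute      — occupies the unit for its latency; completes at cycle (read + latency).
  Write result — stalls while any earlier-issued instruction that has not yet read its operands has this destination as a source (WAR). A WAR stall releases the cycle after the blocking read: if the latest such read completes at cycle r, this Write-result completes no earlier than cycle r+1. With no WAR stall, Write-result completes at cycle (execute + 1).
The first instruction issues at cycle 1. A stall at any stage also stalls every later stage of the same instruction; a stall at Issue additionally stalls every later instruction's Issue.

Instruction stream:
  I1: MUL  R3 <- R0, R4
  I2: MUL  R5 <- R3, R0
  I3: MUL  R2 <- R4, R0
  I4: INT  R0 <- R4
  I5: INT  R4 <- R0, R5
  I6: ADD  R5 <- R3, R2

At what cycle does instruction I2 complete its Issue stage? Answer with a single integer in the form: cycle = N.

[I1] 1/2/6/7
[I2] 8/9/13/14  (struct: MUL busy until I1 writes@7)
[I3] 15/16/20/21  (struct: MUL busy until I2 writes@14)
[I4] 16/17/18/19
[I5] 20/21/22/23  (struct: INT busy until I4 writes@19)
[I6] 21/22/24/25

cycle = 8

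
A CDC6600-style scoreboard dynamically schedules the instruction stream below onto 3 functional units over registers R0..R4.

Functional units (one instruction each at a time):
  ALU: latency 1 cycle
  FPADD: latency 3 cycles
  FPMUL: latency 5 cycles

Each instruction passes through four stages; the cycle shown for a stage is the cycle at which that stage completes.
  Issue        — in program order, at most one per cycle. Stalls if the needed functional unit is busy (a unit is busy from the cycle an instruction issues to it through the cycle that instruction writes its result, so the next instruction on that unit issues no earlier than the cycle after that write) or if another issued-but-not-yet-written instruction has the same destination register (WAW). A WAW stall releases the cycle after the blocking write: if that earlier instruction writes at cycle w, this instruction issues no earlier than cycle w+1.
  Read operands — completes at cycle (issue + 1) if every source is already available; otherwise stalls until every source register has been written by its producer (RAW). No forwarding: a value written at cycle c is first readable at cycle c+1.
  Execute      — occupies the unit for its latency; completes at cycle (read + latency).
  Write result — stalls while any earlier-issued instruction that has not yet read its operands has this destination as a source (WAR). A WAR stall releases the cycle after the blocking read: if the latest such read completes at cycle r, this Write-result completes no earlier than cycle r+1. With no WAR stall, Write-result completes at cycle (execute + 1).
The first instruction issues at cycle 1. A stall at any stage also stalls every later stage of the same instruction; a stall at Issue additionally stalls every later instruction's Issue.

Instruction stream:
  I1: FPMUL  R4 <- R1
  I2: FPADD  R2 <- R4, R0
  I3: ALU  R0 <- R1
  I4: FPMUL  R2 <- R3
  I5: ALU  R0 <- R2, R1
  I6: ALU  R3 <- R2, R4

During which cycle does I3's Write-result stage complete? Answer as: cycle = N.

cycle = 10

I1  is:1  ro:2  ex:7  wr:8
I2  is:2  ro:9  ex:12  wr:13  — RAW R4: wait I1 write@8
I3  is:3  ro:4  ex:5  wr:10  — WAR R0: wait I2 read@9
I4  is:14  ro:15  ex:20  wr:21  — WAW R2: wait I2 write@13
I5  is:15  ro:22  ex:23  wr:24  — RAW R2: wait I4 write@21
I6  is:25  ro:26  ex:27  wr:28  — struct: ALU busy until I5 writes@24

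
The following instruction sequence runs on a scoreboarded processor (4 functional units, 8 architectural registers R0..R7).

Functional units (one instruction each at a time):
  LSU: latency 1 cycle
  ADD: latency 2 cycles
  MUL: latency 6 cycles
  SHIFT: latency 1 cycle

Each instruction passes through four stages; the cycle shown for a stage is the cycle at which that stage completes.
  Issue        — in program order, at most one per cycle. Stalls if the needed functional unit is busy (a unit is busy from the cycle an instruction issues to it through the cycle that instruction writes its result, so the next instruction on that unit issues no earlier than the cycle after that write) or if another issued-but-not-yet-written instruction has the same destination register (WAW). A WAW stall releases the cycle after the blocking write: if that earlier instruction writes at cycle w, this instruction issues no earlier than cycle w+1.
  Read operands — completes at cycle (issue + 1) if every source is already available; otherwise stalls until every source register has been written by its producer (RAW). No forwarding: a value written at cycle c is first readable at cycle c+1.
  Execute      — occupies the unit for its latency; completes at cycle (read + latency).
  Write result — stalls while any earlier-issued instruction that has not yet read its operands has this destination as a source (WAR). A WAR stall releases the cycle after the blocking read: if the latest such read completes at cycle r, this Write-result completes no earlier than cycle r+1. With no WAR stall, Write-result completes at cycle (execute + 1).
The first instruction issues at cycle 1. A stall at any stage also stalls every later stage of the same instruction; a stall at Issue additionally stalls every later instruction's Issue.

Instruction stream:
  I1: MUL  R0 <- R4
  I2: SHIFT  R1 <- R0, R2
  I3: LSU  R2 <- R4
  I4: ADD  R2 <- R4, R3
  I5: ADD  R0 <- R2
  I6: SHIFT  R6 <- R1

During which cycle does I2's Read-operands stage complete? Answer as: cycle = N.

cycle = 10

[1] issue I1 (MUL)
[2] I1 read-ops; issue I2 (SHIFT)
[3] issue I3 (LSU)
[4] I3 read-ops
[5] I3 finished on LSU
[8] I1 finished on MUL
[9] I1→R0
[10] I2 read-ops
[11] I2 finished on SHIFT; I3→R2
[12] I2→R1; issue I4 (ADD)
[13] I4 read-ops
[15] I4 finished on ADD
[16] I4→R2
[17] issue I5 (ADD)
[18] I5 read-ops; issue I6 (SHIFT)
[19] I6 read-ops
[20] I5 finished on ADD; I6 finished on SHIFT
[21] I5→R0; I6→R6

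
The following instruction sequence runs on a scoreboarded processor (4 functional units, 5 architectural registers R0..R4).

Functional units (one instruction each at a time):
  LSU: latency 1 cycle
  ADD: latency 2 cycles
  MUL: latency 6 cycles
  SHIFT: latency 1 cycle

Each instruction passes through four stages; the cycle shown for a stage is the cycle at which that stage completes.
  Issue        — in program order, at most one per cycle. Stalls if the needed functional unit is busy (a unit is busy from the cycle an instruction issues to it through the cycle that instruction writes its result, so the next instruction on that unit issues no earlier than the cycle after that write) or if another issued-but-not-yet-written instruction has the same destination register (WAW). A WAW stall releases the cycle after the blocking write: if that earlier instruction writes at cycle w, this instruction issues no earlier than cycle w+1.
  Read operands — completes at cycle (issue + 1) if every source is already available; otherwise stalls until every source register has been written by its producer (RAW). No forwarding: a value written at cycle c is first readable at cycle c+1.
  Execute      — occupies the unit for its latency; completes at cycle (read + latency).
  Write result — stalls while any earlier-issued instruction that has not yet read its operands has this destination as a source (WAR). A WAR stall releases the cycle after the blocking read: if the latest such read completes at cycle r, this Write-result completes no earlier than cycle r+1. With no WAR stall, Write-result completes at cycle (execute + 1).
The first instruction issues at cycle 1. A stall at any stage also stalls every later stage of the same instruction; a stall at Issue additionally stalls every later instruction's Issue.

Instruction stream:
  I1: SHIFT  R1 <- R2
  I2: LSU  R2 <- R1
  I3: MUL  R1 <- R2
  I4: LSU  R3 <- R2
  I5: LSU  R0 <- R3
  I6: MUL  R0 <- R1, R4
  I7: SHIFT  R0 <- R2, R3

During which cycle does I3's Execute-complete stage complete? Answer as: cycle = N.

1) issue 1, read 2, done 3, write 4
2) issue 2, read 5, done 6, write 7  <RAW R1: wait I1 write@4>
3) issue 5, read 8, done 14, write 15  <WAW R1: wait I1 write@4 / RAW R2: wait I2 write@7>
4) issue 8, read 9, done 10, write 11  <struct: LSU busy until I2 writes@7>
5) issue 12, read 13, done 14, write 15  <struct: LSU busy until I4 writes@11>
6) issue 16, read 17, done 23, write 24  <WAW R0: wait I5 write@15>
7) issue 25, read 26, done 27, write 28  <WAW R0: wait I6 write@24>

cycle = 14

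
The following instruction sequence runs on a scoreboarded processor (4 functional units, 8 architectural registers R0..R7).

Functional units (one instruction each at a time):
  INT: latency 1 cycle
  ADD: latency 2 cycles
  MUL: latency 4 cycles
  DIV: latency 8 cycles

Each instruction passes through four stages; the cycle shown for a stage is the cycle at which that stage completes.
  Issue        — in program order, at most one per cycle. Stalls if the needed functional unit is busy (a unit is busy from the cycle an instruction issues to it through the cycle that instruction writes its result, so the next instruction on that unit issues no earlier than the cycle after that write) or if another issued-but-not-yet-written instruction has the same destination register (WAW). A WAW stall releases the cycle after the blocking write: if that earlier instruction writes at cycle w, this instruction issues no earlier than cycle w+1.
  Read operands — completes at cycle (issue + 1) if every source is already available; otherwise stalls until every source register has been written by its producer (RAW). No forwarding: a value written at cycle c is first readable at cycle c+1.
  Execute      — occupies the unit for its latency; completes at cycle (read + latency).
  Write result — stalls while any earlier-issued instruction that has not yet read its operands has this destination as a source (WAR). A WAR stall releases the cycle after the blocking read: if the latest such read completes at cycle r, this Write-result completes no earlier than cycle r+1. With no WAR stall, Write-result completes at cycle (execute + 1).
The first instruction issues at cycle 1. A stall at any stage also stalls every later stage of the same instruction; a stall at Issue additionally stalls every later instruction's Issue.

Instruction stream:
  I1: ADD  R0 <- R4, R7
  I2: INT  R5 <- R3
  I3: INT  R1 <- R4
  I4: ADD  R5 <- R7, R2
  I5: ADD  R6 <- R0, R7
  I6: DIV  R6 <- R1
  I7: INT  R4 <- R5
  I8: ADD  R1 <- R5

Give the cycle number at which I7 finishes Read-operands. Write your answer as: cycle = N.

cycle = 19

cycle 1: I1 dispatched to ADD
cycle 2: I1 operands ready; I2 dispatched to INT
cycle 3: I2 operands ready
cycle 4: I1 complete; I2 complete
cycle 5: R0←I1; R5←I2
cycle 6: I3 dispatched to INT
cycle 7: I3 operands ready; I4 dispatched to ADD
cycle 8: I3 complete; I4 operands ready
cycle 9: R1←I3
cycle 10: I4 complete
cycle 11: R5←I4
cycle 12: I5 dispatched to ADD
cycle 13: I5 operands ready
cycle 15: I5 complete
cycle 16: R6←I5
cycle 17: I6 dispatched to DIV
cycle 18: I6 operands ready; I7 dispatched to INT
cycle 19: I7 operands ready; I8 dispatched to ADD
cycle 20: I7 complete; I8 operands ready
cycle 21: R4←I7
cycle 22: I8 complete
cycle 23: R1←I8
cycle 26: I6 complete
cycle 27: R6←I6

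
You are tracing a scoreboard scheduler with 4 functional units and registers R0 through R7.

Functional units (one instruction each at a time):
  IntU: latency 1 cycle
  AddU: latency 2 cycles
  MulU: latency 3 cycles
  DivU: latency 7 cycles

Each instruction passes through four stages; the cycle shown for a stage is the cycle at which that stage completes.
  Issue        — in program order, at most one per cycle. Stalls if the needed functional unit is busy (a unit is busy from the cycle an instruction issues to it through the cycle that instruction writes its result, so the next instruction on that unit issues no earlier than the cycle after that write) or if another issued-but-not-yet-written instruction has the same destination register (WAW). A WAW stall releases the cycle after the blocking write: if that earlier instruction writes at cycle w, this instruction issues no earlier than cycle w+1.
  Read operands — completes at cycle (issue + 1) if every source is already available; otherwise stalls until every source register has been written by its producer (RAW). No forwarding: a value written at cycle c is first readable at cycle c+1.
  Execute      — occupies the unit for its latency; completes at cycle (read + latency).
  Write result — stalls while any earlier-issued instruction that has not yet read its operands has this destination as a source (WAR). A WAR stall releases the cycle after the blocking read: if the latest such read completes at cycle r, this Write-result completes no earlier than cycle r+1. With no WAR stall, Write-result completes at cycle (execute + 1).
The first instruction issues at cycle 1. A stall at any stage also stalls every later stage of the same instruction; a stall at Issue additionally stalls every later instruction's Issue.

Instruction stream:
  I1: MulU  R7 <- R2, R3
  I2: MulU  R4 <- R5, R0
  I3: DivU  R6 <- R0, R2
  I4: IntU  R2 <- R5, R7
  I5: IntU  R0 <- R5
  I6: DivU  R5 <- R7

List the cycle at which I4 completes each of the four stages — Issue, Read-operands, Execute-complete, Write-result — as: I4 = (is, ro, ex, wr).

1) issue 1, read 2, done 5, write 6
2) issue 7, read 8, done 11, write 12  <struct: MulU busy until I1 writes@6>
3) issue 8, read 9, done 16, write 17
4) issue 9, read 10, done 11, write 12
5) issue 13, read 14, done 15, write 16  <struct: IntU busy until I4 writes@12>
6) issue 18, read 19, done 26, write 27  <struct: DivU busy until I3 writes@17>

I4 = (9, 10, 11, 12)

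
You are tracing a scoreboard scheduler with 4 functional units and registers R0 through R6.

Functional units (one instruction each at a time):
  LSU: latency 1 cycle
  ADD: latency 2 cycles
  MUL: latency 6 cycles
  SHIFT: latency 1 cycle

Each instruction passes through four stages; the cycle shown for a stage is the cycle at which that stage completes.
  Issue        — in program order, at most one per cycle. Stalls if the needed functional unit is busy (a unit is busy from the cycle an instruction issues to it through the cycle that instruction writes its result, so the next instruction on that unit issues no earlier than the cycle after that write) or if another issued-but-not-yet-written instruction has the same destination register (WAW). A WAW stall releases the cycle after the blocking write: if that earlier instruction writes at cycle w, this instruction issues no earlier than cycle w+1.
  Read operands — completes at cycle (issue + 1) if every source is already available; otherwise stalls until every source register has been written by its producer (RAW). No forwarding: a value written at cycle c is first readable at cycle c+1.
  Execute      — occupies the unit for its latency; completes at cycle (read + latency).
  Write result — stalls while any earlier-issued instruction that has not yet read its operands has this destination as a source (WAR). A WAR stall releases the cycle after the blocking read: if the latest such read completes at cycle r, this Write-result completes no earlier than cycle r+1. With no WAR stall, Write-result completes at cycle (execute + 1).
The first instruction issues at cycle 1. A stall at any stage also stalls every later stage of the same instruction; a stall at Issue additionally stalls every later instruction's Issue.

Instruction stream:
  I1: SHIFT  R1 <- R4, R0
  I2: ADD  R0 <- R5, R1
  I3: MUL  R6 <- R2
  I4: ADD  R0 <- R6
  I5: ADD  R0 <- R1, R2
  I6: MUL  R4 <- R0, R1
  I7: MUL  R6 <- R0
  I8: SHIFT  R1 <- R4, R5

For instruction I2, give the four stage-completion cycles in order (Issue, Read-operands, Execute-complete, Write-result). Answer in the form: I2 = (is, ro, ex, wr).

I2 = (2, 5, 7, 8)

[1] I1→SHIFT
[2] I1 RO | I2→ADD
[3] I1 EX | I3→MUL
[4] I1 WR R1 | I3 RO
[5] I2 RO
[7] I2 EX
[8] I2 WR R0
[9] I4→ADD
[10] I3 EX
[11] I3 WR R6
[12] I4 RO
[14] I4 EX
[15] I4 WR R0
[16] I5→ADD
[17] I5 RO | I6→MUL
[19] I5 EX
[20] I5 WR R0
[21] I6 RO
[27] I6 EX
[28] I6 WR R4
[29] I7→MUL
[30] I7 RO | I8→SHIFT
[31] I8 RO
[32] I8 EX
[33] I8 WR R1
[36] I7 EX
[37] I7 WR R6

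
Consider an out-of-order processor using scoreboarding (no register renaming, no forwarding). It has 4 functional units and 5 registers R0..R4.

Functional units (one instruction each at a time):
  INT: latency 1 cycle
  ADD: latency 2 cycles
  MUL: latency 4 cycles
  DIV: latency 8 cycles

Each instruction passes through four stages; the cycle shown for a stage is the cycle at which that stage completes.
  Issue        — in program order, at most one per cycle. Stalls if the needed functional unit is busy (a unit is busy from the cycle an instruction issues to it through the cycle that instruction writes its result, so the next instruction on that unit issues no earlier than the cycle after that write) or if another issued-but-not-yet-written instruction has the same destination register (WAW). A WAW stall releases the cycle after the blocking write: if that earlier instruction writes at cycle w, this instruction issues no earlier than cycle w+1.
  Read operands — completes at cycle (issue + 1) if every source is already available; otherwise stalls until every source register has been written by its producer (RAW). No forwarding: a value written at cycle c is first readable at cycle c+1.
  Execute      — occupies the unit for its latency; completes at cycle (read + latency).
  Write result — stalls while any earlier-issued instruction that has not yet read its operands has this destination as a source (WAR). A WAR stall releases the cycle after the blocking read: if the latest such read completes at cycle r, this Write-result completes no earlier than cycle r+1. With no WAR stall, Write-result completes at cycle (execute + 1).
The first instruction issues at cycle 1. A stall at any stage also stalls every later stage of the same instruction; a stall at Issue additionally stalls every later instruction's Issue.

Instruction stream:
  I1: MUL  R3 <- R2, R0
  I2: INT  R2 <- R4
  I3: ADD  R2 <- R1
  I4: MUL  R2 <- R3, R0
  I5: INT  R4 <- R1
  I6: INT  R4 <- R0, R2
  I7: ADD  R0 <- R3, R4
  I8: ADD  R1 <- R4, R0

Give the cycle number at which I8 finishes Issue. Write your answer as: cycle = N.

t=1  I1→MUL
t=2  I1 RO; I2→INT
t=3  I2 RO
t=4  I2 EX
t=5  I2 WR R2
t=6  I1 EX; I3→ADD
t=7  I1 WR R3; I3 RO
t=9  I3 EX
t=10  I3 WR R2
t=11  I4→MUL
t=12  I4 RO; I5→INT
t=13  I5 RO
t=14  I5 EX
t=15  I5 WR R4
t=16  I4 EX; I6→INT
t=17  I4 WR R2; I7→ADD
t=18  I6 RO
t=19  I6 EX
t=20  I6 WR R4
t=21  I7 RO
t=23  I7 EX
t=24  I7 WR R0
t=25  I8→ADD
t=26  I8 RO
t=28  I8 EX
t=29  I8 WR R1

cycle = 25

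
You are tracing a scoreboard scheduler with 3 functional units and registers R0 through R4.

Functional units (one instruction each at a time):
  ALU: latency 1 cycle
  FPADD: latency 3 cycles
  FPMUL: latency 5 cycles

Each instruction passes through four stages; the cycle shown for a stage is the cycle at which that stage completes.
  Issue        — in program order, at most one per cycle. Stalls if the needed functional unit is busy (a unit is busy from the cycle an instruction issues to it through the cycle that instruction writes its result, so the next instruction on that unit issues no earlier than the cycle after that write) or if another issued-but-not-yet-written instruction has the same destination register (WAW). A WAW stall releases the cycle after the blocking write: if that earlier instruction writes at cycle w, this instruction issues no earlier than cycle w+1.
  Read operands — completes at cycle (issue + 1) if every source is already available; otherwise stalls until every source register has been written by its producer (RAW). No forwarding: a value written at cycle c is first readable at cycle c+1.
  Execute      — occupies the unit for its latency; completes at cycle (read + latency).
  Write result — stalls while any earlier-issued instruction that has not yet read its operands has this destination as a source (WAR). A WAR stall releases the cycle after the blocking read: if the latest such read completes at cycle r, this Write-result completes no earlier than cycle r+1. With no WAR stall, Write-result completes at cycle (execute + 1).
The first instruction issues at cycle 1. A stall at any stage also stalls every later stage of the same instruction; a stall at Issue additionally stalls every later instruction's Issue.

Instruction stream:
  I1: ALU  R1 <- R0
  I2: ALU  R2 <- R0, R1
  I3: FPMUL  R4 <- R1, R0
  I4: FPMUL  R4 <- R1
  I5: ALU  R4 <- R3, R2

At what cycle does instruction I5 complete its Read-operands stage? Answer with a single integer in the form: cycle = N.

cycle = 23

[1] I1→ALU
[2] I1 RO
[3] I1 EX
[4] I1 WR R1
[5] I2→ALU
[6] I2 RO · I3→FPMUL
[7] I2 EX · I3 RO
[8] I2 WR R2
[12] I3 EX
[13] I3 WR R4
[14] I4→FPMUL
[15] I4 RO
[20] I4 EX
[21] I4 WR R4
[22] I5→ALU
[23] I5 RO
[24] I5 EX
[25] I5 WR R4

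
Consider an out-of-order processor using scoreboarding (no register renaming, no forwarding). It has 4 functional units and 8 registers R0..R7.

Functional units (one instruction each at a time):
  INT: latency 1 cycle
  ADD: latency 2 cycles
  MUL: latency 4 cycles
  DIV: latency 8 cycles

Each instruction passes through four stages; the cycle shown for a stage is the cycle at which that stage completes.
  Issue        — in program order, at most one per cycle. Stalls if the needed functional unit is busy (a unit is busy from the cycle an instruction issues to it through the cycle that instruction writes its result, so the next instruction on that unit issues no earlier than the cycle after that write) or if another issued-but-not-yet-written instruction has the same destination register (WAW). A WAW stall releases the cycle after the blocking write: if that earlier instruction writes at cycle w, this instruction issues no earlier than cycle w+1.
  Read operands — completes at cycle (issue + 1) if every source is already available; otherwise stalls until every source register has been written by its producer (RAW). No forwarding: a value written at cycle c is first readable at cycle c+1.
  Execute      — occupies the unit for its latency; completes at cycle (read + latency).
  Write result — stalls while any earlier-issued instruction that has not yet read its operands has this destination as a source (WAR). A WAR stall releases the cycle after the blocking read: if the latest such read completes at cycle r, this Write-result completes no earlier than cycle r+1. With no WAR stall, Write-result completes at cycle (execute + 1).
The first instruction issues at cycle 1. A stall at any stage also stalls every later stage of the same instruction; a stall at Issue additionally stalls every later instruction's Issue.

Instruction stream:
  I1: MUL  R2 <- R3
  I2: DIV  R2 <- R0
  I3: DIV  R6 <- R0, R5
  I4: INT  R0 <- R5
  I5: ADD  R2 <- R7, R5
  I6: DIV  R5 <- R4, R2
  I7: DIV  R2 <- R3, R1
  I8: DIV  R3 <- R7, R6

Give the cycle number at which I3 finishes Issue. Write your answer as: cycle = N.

cycle = 19

  I1 | 1 | 2 | 6 | 7
  I2 | 8 | 9 | 17 | 18   WAW R2: wait I1 write@7
  I3 | 19 | 20 | 28 | 29   struct: DIV busy until I2 writes@18
  I4 | 20 | 21 | 22 | 23
  I5 | 21 | 22 | 24 | 25
  I6 | 30 | 31 | 39 | 40   struct: DIV busy until I3 writes@29
  I7 | 41 | 42 | 50 | 51   struct: DIV busy until I6 writes@40
  I8 | 52 | 53 | 61 | 62   struct: DIV busy until I7 writes@51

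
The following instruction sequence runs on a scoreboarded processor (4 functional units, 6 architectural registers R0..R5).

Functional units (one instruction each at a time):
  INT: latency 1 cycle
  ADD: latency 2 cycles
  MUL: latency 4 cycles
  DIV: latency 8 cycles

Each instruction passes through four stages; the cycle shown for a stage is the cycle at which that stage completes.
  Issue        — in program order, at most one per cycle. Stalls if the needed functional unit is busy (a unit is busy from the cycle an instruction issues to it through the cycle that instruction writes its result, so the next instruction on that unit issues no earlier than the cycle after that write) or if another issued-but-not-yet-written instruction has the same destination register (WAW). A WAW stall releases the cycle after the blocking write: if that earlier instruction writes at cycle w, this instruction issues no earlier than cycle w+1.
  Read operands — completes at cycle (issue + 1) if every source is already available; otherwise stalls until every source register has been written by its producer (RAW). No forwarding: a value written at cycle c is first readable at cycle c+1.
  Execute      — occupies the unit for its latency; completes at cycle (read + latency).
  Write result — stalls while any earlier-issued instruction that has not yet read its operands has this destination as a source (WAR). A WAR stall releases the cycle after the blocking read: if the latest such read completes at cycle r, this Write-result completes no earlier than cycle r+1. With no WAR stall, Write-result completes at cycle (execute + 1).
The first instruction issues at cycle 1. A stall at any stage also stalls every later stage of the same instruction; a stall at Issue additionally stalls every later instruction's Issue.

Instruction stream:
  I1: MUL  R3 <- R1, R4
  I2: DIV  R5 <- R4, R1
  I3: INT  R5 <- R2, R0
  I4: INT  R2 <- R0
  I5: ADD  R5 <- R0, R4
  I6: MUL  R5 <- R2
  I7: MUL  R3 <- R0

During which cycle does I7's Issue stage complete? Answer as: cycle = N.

cycle = 30

cycle 1: I1 issues→MUL
cycle 2: I1 reads, I2 issues→DIV
cycle 3: I2 reads
cycle 6: I1 exec-done
cycle 7: I1 writes R3
cycle 11: I2 exec-done
cycle 12: I2 writes R5
cycle 13: I3 issues→INT
cycle 14: I3 reads
cycle 15: I3 exec-done
cycle 16: I3 writes R5
cycle 17: I4 issues→INT
cycle 18: I4 reads, I5 issues→ADD
cycle 19: I4 exec-done, I5 reads
cycle 20: I4 writes R2
cycle 21: I5 exec-done
cycle 22: I5 writes R5
cycle 23: I6 issues→MUL
cycle 24: I6 reads
cycle 28: I6 exec-done
cycle 29: I6 writes R5
cycle 30: I7 issues→MUL
cycle 31: I7 reads
cycle 35: I7 exec-done
cycle 36: I7 writes R3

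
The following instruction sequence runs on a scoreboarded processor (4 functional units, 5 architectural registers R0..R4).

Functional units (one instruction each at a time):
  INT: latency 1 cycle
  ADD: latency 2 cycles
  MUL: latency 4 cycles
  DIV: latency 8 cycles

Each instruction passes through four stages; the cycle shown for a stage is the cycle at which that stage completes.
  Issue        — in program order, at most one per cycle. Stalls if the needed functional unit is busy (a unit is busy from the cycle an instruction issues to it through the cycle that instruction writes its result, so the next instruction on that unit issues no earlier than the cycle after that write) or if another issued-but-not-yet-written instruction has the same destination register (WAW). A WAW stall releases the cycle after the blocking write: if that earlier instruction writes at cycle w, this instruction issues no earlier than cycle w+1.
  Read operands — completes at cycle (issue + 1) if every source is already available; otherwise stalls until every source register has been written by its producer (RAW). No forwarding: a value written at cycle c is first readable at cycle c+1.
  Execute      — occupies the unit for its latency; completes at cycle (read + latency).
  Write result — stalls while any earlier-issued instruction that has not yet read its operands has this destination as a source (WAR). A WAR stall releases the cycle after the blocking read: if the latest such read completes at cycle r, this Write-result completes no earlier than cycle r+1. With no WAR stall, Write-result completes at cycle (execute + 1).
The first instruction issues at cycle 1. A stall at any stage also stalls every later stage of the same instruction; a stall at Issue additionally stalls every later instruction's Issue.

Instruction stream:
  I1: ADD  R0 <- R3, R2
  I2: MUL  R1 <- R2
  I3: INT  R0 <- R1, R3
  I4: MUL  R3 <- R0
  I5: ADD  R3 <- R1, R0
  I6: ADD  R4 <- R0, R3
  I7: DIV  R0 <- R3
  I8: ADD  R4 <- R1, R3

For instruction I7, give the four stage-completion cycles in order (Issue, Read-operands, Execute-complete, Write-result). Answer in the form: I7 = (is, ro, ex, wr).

I1 -> (1, 2, 4, 5)
I2 -> (2, 3, 7, 8)
I3 -> (6, 9, 10, 11)  // WAW R0: wait I1 write@5, RAW R1: wait I2 write@8
I4 -> (9, 12, 16, 17)  // struct: MUL busy until I2 writes@8, RAW R0: wait I3 write@11
I5 -> (18, 19, 21, 22)  // WAW R3: wait I4 write@17
I6 -> (23, 24, 26, 27)  // struct: ADD busy until I5 writes@22
I7 -> (24, 25, 33, 34)
I8 -> (28, 29, 31, 32)  // struct: ADD busy until I6 writes@27

I7 = (24, 25, 33, 34)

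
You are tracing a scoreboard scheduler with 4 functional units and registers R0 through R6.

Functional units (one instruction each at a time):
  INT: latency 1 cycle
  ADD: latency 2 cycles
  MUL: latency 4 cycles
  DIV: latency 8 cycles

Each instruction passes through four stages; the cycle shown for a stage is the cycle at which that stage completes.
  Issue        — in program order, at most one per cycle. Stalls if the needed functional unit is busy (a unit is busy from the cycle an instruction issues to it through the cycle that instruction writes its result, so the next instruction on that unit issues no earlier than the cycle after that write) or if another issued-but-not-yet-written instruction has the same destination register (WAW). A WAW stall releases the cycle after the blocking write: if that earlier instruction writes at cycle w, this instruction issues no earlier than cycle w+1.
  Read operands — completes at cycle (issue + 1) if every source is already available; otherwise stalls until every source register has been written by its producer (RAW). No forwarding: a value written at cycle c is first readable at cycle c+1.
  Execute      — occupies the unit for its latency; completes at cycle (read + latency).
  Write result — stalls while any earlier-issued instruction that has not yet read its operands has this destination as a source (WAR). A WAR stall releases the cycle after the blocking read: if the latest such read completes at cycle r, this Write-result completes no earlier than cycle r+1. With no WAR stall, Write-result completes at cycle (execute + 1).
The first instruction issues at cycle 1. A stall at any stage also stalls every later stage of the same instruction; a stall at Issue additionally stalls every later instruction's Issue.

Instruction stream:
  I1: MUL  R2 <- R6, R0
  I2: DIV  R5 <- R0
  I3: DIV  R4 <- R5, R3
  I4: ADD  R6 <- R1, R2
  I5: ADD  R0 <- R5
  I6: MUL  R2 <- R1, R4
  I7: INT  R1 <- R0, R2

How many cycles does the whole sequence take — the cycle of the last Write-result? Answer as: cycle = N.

cycle = 32

[1] issue I1 (MUL)
[2] I1 read-ops | issue I2 (DIV)
[3] I2 read-ops
[6] I1 finished on MUL
[7] I1→R2
[11] I2 finished on DIV
[12] I2→R5
[13] issue I3 (DIV)
[14] I3 read-ops | issue I4 (ADD)
[15] I4 read-ops
[17] I4 finished on ADD
[18] I4→R6
[19] issue I5 (ADD)
[20] I5 read-ops | issue I6 (MUL)
[21] issue I7 (INT)
[22] I3 finished on DIV | I5 finished on ADD
[23] I3→R4 | I5→R0
[24] I6 read-ops
[28] I6 finished on MUL
[29] I6→R2
[30] I7 read-ops
[31] I7 finished on INT
[32] I7→R1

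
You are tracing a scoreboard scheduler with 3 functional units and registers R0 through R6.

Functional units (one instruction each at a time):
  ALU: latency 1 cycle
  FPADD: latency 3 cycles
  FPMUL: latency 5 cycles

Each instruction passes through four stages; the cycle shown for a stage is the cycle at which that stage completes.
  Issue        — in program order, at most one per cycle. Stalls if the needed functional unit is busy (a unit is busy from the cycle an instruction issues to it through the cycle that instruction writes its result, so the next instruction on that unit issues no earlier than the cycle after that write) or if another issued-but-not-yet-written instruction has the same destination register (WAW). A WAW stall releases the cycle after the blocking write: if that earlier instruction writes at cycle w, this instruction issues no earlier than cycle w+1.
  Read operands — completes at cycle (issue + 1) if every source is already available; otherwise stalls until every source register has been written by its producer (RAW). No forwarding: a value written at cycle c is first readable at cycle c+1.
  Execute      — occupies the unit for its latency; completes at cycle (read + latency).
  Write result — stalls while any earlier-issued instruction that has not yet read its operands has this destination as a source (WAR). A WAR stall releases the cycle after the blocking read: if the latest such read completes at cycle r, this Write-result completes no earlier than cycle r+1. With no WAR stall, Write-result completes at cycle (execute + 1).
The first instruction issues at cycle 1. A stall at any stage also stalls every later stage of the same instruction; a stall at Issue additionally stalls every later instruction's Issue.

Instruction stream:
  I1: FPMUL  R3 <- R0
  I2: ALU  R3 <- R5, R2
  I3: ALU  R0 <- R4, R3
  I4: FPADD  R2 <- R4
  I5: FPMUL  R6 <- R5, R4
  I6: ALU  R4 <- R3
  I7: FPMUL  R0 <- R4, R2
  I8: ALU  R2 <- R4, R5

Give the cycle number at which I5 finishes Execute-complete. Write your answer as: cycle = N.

cycle = 21

[I1] 1/2/7/8
[I2] 9/10/11/12  (WAW R3: wait I1 write@8)
[I3] 13/14/15/16  (struct: ALU busy until I2 writes@12)
[I4] 14/15/18/19
[I5] 15/16/21/22
[I6] 17/18/19/20  (struct: ALU busy until I3 writes@16)
[I7] 23/24/29/30  (struct: FPMUL busy until I5 writes@22)
[I8] 24/25/26/27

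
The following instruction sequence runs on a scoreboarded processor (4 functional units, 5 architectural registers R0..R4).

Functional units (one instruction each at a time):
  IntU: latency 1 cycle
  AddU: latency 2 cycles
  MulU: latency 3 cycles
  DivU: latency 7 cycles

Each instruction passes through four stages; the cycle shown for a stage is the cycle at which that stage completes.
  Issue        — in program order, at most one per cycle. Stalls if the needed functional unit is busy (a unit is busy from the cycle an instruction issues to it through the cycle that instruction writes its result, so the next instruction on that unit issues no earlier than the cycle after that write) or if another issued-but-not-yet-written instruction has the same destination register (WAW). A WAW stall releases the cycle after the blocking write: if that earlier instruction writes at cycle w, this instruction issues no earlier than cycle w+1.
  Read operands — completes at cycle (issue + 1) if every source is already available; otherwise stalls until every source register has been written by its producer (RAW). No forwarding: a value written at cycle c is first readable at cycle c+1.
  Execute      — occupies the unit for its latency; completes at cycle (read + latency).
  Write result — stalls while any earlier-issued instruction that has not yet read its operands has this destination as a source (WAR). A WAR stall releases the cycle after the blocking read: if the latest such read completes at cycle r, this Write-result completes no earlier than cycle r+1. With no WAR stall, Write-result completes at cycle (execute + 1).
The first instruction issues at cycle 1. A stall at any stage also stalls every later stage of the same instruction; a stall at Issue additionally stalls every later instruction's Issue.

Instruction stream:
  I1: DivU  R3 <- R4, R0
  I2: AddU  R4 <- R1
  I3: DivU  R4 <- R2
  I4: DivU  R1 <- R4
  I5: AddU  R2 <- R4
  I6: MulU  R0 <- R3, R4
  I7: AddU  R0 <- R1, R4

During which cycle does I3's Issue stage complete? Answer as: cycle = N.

I1  is:1  ro:2  ex:9  wr:10
I2  is:2  ro:3  ex:5  wr:6
I3  is:11  ro:12  ex:19  wr:20  — struct: DivU busy until I1 writes@10
I4  is:21  ro:22  ex:29  wr:30  — struct: DivU busy until I3 writes@20
I5  is:22  ro:23  ex:25  wr:26
I6  is:23  ro:24  ex:27  wr:28
I7  is:29  ro:31  ex:33  wr:34  — WAW R0: wait I6 write@28, RAW R1: wait I4 write@30

cycle = 11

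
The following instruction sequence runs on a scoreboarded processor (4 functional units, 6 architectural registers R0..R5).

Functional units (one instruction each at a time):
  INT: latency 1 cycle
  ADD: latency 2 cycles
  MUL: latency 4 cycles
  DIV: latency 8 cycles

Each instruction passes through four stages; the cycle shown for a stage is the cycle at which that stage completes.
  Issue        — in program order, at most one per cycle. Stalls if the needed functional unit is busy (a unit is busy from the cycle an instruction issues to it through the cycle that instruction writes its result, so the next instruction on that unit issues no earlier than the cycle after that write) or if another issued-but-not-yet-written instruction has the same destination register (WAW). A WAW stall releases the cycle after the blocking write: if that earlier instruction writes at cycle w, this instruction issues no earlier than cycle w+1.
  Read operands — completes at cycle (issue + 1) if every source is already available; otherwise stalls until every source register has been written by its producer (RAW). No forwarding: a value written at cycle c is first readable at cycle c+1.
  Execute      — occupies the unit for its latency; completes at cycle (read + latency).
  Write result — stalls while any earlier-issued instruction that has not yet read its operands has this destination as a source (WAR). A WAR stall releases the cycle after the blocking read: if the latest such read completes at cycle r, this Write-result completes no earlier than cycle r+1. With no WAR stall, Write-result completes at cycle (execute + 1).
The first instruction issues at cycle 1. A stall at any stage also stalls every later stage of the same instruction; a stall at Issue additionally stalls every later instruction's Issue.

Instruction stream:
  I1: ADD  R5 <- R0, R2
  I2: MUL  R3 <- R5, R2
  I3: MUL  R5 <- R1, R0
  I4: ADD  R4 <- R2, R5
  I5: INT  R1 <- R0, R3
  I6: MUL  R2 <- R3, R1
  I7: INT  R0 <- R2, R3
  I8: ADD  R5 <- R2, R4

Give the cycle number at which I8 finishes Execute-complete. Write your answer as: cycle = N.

1) issue 1, read 2, done 4, write 5
2) issue 2, read 6, done 10, write 11  <RAW R5: wait I1 write@5>
3) issue 12, read 13, done 17, write 18  <struct: MUL busy until I2 writes@11>
4) issue 13, read 19, done 21, write 22  <RAW R5: wait I3 write@18>
5) issue 14, read 15, done 16, write 17
6) issue 19, read 20, done 24, write 25  <struct: MUL busy until I3 writes@18>
7) issue 20, read 26, done 27, write 28  <RAW R2: wait I6 write@25>
8) issue 23, read 26, done 28, write 29  <struct: ADD busy until I4 writes@22 / RAW R2: wait I6 write@25>

cycle = 28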